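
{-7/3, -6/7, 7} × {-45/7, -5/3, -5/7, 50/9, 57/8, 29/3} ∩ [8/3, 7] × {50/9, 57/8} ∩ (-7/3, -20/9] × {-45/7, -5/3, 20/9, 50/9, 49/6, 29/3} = ∅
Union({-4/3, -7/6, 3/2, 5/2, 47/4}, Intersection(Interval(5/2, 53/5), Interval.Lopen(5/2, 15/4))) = Union({-4/3, -7/6, 3/2, 47/4}, Interval(5/2, 15/4))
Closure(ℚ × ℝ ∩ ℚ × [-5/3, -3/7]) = ℝ × [-5/3, -3/7]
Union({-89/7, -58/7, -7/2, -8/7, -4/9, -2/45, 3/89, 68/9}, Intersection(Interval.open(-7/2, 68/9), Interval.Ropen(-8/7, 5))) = Union({-89/7, -58/7, -7/2, 68/9}, Interval.Ropen(-8/7, 5))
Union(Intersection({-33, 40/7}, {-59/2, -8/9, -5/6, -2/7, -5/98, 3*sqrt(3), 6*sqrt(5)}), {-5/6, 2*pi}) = {-5/6, 2*pi}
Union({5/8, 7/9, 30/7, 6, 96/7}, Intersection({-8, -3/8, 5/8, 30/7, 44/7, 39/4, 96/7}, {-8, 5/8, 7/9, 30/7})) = {-8, 5/8, 7/9, 30/7, 6, 96/7}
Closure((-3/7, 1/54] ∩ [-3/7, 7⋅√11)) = [-3/7, 1/54]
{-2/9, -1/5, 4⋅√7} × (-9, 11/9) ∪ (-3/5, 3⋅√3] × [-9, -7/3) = ({-2/9, -1/5, 4⋅√7} × (-9, 11/9)) ∪ ((-3/5, 3⋅√3] × [-9, -7/3))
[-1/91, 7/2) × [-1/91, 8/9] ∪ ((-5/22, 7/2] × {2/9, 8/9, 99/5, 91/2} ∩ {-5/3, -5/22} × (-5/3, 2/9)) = [-1/91, 7/2) × [-1/91, 8/9]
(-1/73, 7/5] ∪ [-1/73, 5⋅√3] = [-1/73, 5⋅√3]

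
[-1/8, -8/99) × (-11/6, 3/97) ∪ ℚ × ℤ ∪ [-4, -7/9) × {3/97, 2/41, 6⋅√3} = (ℚ × ℤ) ∪ ([-1/8, -8/99) × (-11/6, 3/97)) ∪ ([-4, -7/9) × {3/97, 2/41, 6⋅√3})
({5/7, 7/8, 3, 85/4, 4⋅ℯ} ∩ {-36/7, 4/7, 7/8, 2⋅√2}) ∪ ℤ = ℤ ∪ {7/8}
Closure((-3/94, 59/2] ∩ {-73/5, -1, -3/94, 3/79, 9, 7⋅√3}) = {3/79, 9, 7⋅√3}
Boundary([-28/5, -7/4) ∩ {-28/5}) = {-28/5}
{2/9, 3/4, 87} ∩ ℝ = {2/9, 3/4, 87}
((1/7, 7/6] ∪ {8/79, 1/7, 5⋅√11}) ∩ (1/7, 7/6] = (1/7, 7/6]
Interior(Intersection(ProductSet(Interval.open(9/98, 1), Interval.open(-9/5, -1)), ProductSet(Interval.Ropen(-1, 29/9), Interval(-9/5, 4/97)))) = ProductSet(Interval.open(9/98, 1), Interval.open(-9/5, -1))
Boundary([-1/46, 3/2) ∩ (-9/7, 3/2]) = {-1/46, 3/2}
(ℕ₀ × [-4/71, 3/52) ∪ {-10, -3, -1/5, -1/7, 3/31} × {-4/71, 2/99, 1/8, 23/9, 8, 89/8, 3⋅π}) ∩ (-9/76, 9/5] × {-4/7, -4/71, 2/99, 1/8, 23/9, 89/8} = ({0, 1} × {-4/71, 2/99}) ∪ ({3/31} × {-4/71, 2/99, 1/8, 23/9, 89/8})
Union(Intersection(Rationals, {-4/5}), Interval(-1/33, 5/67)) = Union({-4/5}, Interval(-1/33, 5/67))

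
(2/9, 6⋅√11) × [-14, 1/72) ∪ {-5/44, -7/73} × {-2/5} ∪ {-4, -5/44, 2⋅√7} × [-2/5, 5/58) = ({-5/44, -7/73} × {-2/5}) ∪ ({-4, -5/44, 2⋅√7} × [-2/5, 5/58)) ∪ ((2/9, 6⋅√11) × [-14, 1/72))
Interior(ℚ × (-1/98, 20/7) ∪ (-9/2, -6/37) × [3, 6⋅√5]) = ((ℚ \ (-∞, ∞)) × (-1/98, 20/7)) ∪ ((-9/2, -6/37) × (3, 6⋅√5))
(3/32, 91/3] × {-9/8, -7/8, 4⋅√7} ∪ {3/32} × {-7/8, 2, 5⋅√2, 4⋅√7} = ((3/32, 91/3] × {-9/8, -7/8, 4⋅√7}) ∪ ({3/32} × {-7/8, 2, 5⋅√2, 4⋅√7})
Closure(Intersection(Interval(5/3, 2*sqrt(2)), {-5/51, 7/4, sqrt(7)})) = {7/4, sqrt(7)}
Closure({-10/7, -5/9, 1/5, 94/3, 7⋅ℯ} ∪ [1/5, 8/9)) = {-10/7, -5/9, 94/3, 7⋅ℯ} ∪ [1/5, 8/9]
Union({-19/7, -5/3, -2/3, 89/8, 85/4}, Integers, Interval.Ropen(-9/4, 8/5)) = Union({-19/7, 89/8, 85/4}, Integers, Interval.Ropen(-9/4, 8/5))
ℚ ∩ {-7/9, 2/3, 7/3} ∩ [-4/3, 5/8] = {-7/9}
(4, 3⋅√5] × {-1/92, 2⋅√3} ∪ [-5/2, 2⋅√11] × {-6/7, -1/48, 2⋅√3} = ((4, 3⋅√5] × {-1/92, 2⋅√3}) ∪ ([-5/2, 2⋅√11] × {-6/7, -1/48, 2⋅√3})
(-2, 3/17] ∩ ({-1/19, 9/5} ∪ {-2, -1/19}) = {-1/19}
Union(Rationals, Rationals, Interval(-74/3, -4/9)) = Union(Interval(-74/3, -4/9), Rationals)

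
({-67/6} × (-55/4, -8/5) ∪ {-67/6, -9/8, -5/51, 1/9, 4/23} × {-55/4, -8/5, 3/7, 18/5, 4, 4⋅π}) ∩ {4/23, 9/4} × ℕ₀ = {4/23} × {4}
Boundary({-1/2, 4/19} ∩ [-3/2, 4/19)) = {-1/2}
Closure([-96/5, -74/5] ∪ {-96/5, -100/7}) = [-96/5, -74/5] ∪ {-100/7}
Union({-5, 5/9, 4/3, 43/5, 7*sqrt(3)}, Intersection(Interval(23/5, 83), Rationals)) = Union({-5, 5/9, 4/3, 7*sqrt(3)}, Intersection(Interval(23/5, 83), Rationals))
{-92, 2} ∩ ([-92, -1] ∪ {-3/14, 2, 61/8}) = {-92, 2}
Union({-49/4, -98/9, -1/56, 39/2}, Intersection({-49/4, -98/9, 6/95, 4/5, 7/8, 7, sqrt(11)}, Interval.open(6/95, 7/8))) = {-49/4, -98/9, -1/56, 4/5, 39/2}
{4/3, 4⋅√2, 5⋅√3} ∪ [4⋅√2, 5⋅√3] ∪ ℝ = (-∞, ∞)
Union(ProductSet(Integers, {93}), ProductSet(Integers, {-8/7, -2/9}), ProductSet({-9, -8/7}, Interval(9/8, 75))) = Union(ProductSet({-9, -8/7}, Interval(9/8, 75)), ProductSet(Integers, {-8/7, -2/9, 93}))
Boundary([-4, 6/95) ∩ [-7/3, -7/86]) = {-7/3, -7/86}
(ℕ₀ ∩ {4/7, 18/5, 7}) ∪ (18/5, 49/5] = (18/5, 49/5]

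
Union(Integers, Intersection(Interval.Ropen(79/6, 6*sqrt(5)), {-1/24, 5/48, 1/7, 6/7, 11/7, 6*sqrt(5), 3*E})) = Integers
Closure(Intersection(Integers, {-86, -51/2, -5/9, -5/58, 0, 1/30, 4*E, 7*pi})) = {-86, 0}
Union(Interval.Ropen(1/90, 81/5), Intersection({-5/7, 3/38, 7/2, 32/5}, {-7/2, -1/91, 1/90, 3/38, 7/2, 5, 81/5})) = Interval.Ropen(1/90, 81/5)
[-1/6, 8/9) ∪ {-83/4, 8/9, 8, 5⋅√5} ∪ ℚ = ℚ ∪ [-1/6, 8/9] ∪ {5⋅√5}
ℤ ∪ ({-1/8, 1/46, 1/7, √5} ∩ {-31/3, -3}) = ℤ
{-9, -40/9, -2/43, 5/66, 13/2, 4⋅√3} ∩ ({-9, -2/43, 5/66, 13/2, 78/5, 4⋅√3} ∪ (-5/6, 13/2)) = {-9, -2/43, 5/66, 13/2, 4⋅√3}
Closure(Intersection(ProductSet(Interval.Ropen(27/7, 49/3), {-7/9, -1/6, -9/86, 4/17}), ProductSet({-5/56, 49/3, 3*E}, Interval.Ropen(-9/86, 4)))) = ProductSet({3*E}, {-9/86, 4/17})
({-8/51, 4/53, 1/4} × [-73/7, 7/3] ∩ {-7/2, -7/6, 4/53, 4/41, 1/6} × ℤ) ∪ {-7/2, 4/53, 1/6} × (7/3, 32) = ({4/53} × {-10, -9, …, 2}) ∪ ({-7/2, 4/53, 1/6} × (7/3, 32))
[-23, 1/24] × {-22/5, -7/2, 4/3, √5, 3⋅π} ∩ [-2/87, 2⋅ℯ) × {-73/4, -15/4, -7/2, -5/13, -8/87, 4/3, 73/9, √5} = [-2/87, 1/24] × {-7/2, 4/3, √5}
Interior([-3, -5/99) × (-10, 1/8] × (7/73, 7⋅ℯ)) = (-3, -5/99) × (-10, 1/8) × (7/73, 7⋅ℯ)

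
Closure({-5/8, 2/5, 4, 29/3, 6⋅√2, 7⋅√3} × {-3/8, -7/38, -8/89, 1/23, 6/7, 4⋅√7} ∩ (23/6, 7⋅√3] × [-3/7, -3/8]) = {4, 29/3, 6⋅√2, 7⋅√3} × {-3/8}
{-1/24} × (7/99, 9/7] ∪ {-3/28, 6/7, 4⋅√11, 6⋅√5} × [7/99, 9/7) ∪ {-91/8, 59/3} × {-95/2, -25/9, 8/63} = ({-1/24} × (7/99, 9/7]) ∪ ({-91/8, 59/3} × {-95/2, -25/9, 8/63}) ∪ ({-3/28, 6/7, 4⋅√11, 6⋅√5} × [7/99, 9/7))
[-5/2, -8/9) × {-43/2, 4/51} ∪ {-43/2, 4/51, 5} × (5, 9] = ([-5/2, -8/9) × {-43/2, 4/51}) ∪ ({-43/2, 4/51, 5} × (5, 9])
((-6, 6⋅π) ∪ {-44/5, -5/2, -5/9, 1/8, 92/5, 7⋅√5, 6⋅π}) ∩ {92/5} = {92/5}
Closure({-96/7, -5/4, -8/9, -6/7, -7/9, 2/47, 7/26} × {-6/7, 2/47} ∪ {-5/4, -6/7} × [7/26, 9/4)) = ({-5/4, -6/7} × [7/26, 9/4]) ∪ ({-96/7, -5/4, -8/9, -6/7, -7/9, 2/47, 7/26} × {-6/7, 2/47})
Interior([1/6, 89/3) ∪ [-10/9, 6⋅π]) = (-10/9, 89/3)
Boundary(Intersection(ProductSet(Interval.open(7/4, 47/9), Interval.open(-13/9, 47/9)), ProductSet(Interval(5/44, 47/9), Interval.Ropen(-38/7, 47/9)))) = Union(ProductSet({7/4, 47/9}, Interval(-13/9, 47/9)), ProductSet(Interval(7/4, 47/9), {-13/9, 47/9}))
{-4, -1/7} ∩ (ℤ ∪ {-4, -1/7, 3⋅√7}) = {-4, -1/7}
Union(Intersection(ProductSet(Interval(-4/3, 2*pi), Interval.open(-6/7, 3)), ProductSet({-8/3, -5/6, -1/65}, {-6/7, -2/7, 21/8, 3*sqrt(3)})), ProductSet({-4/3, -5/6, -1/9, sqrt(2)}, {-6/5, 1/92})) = Union(ProductSet({-5/6, -1/65}, {-2/7, 21/8}), ProductSet({-4/3, -5/6, -1/9, sqrt(2)}, {-6/5, 1/92}))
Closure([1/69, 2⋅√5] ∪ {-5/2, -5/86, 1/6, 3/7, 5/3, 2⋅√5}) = {-5/2, -5/86} ∪ [1/69, 2⋅√5]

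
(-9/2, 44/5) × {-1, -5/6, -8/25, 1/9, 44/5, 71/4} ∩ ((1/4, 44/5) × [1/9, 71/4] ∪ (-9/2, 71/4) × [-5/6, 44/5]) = ((1/4, 44/5) × {1/9, 44/5, 71/4}) ∪ ((-9/2, 44/5) × {-5/6, -8/25, 1/9, 44/5})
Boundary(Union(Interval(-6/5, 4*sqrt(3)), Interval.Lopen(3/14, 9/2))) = {-6/5, 4*sqrt(3)}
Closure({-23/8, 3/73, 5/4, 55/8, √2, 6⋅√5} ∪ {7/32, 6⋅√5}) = {-23/8, 3/73, 7/32, 5/4, 55/8, √2, 6⋅√5}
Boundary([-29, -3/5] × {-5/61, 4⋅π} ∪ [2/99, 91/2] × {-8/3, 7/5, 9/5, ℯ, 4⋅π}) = ([-29, -3/5] × {-5/61, 4⋅π}) ∪ ([2/99, 91/2] × {-8/3, 7/5, 9/5, ℯ, 4⋅π})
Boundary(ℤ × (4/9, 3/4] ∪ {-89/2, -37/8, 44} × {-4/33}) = ({-89/2, -37/8, 44} × {-4/33}) ∪ (ℤ × [4/9, 3/4])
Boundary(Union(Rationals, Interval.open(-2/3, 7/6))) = Union(Interval(-oo, -2/3), Interval(7/6, oo))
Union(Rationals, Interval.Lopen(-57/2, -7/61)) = Union(Interval(-57/2, -7/61), Rationals)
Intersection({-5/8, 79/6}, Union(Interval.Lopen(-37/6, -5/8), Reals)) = {-5/8, 79/6}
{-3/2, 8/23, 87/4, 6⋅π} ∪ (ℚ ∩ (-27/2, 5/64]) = {8/23, 87/4, 6⋅π} ∪ (ℚ ∩ (-27/2, 5/64])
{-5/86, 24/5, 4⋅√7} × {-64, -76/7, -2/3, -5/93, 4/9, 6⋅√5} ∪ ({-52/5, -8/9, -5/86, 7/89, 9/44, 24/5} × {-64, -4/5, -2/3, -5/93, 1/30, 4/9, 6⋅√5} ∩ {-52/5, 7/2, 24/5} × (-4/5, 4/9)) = ({-52/5, 24/5} × {-2/3, -5/93, 1/30}) ∪ ({-5/86, 24/5, 4⋅√7} × {-64, -76/7, -2/3, -5/93, 4/9, 6⋅√5})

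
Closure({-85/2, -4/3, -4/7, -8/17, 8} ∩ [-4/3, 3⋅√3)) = {-4/3, -4/7, -8/17}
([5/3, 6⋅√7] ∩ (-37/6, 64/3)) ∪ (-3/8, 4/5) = (-3/8, 4/5) ∪ [5/3, 6⋅√7]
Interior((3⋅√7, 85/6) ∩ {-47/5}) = ∅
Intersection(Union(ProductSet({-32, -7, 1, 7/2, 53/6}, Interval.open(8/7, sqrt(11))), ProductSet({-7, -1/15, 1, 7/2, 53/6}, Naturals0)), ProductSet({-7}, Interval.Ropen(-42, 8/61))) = ProductSet({-7}, Range(0, 1, 1))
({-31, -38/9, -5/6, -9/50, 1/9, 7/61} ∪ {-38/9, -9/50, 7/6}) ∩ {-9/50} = {-9/50}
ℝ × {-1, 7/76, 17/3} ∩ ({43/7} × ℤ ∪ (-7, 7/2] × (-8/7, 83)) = ({43/7} × {-1}) ∪ ((-7, 7/2] × {-1, 7/76, 17/3})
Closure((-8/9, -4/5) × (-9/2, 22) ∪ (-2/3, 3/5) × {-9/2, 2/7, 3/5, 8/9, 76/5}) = ({-8/9, -4/5} × [-9/2, 22]) ∪ ([-8/9, -4/5] × {-9/2, 22}) ∪ ((-8/9, -4/5) × (-9/2, 22)) ∪ ([-2/3, 3/5] × {-9/2, 2/7, 3/5, 8/9, 76/5})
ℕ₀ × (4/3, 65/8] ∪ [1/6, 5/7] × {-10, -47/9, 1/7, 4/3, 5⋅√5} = (ℕ₀ × (4/3, 65/8]) ∪ ([1/6, 5/7] × {-10, -47/9, 1/7, 4/3, 5⋅√5})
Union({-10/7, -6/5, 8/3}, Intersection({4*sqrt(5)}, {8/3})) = {-10/7, -6/5, 8/3}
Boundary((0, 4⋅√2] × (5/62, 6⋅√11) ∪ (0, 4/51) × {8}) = ({0, 4⋅√2} × [5/62, 6⋅√11]) ∪ ([0, 4⋅√2] × {5/62, 6⋅√11})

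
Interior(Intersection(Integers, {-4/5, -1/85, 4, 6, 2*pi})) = EmptySet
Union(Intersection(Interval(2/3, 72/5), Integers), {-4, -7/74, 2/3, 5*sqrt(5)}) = Union({-4, -7/74, 2/3, 5*sqrt(5)}, Range(1, 15, 1))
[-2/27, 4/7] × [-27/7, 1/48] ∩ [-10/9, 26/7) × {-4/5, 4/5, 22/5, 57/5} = [-2/27, 4/7] × {-4/5}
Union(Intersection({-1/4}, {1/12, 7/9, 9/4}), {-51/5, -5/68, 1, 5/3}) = {-51/5, -5/68, 1, 5/3}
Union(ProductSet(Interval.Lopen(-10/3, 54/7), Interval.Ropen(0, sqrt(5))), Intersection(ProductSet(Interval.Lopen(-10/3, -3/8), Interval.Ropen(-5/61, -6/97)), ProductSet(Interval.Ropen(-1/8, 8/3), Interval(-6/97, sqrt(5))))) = ProductSet(Interval.Lopen(-10/3, 54/7), Interval.Ropen(0, sqrt(5)))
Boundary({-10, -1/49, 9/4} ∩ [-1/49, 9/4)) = {-1/49}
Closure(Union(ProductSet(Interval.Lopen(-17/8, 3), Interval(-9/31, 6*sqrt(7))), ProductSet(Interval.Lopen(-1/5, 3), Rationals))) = Union(ProductSet({3}, Reals), ProductSet(Interval(-17/8, 3), Interval(-9/31, 6*sqrt(7))), ProductSet(Interval(-1/5, 3), Union(Interval(-oo, -9/31), Interval(6*sqrt(7), oo))), ProductSet(Interval.Lopen(-1/5, 3), Rationals))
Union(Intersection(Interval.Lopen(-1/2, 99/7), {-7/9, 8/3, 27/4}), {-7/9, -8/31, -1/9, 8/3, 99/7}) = {-7/9, -8/31, -1/9, 8/3, 27/4, 99/7}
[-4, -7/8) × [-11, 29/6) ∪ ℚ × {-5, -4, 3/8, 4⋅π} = (ℚ × {-5, -4, 3/8, 4⋅π}) ∪ ([-4, -7/8) × [-11, 29/6))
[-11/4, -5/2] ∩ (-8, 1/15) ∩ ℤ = ∅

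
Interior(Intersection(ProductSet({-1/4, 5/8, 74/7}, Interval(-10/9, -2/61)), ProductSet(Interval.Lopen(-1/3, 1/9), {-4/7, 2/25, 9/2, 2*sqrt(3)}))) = EmptySet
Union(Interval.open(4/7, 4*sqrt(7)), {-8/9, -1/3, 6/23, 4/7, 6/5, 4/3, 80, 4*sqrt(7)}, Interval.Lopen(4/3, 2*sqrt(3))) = Union({-8/9, -1/3, 6/23, 80}, Interval(4/7, 4*sqrt(7)))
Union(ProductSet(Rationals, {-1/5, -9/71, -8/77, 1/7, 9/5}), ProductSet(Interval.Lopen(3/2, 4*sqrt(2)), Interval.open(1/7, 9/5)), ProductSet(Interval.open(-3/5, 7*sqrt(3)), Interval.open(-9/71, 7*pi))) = Union(ProductSet(Interval.open(-3/5, 7*sqrt(3)), Interval.open(-9/71, 7*pi)), ProductSet(Rationals, {-1/5, -9/71, -8/77, 1/7, 9/5}))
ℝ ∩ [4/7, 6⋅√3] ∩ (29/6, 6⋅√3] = (29/6, 6⋅√3]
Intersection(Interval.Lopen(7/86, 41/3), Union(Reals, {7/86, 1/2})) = Interval.Lopen(7/86, 41/3)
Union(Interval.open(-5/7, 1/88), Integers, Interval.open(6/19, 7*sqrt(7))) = Union(Integers, Interval.open(-5/7, 1/88), Interval.open(6/19, 7*sqrt(7)))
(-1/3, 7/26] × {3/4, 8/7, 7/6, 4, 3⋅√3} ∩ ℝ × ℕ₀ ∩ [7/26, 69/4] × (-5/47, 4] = {7/26} × {4}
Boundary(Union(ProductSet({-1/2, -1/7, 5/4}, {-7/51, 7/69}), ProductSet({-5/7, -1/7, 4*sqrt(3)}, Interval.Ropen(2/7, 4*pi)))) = Union(ProductSet({-5/7, -1/7, 4*sqrt(3)}, Interval(2/7, 4*pi)), ProductSet({-1/2, -1/7, 5/4}, {-7/51, 7/69}))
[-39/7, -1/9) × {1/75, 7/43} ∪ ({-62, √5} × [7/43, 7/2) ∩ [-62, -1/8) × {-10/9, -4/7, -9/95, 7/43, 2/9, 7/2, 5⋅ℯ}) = ({-62} × {7/43, 2/9}) ∪ ([-39/7, -1/9) × {1/75, 7/43})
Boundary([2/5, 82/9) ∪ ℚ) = (-∞, 2/5] ∪ [82/9, ∞)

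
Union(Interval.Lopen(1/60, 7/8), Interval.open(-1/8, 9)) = Interval.open(-1/8, 9)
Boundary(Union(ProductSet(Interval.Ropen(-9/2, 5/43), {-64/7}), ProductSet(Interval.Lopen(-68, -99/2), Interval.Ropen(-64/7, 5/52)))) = Union(ProductSet({-68, -99/2}, Interval(-64/7, 5/52)), ProductSet(Interval(-68, -99/2), {-64/7, 5/52}), ProductSet(Interval(-9/2, 5/43), {-64/7}))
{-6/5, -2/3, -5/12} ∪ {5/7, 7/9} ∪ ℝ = ℝ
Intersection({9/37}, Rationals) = {9/37}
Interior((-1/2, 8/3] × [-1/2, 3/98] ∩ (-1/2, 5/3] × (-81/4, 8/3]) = (-1/2, 5/3) × (-1/2, 3/98)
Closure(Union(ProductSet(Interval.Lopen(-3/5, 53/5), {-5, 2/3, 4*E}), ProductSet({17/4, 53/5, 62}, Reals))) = Union(ProductSet({17/4, 53/5, 62}, Reals), ProductSet(Interval(-3/5, 53/5), {-5, 2/3, 4*E}))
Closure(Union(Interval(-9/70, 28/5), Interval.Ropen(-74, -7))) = Union(Interval(-74, -7), Interval(-9/70, 28/5))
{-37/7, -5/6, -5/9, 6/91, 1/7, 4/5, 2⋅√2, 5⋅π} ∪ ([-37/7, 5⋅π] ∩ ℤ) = {-37/7, -5/6, -5/9, 6/91, 1/7, 4/5, 2⋅√2, 5⋅π} ∪ {-5, -4, …, 15}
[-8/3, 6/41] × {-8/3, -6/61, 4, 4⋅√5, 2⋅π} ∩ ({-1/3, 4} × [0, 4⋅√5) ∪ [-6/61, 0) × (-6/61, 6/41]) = {-1/3} × {4, 2⋅π}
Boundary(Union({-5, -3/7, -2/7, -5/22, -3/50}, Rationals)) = Reals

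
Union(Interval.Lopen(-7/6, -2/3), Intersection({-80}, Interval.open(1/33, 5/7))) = Interval.Lopen(-7/6, -2/3)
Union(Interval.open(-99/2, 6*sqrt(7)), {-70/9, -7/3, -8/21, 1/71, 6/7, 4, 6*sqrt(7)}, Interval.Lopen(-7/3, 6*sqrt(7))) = Interval.Lopen(-99/2, 6*sqrt(7))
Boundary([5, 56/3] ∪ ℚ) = (-∞, 5] ∪ [56/3, ∞)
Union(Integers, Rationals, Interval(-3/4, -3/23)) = Union(Interval(-3/4, -3/23), Rationals)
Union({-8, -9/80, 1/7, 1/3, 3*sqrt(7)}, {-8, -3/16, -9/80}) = {-8, -3/16, -9/80, 1/7, 1/3, 3*sqrt(7)}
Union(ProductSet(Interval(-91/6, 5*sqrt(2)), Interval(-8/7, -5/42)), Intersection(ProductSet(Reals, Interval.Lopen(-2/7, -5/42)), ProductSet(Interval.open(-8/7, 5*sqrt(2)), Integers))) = ProductSet(Interval(-91/6, 5*sqrt(2)), Interval(-8/7, -5/42))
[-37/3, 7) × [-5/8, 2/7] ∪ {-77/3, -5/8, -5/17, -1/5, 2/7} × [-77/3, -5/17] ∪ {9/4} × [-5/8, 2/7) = ([-37/3, 7) × [-5/8, 2/7]) ∪ ({-77/3, -5/8, -5/17, -1/5, 2/7} × [-77/3, -5/17])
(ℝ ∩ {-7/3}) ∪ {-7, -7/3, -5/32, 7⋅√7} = {-7, -7/3, -5/32, 7⋅√7}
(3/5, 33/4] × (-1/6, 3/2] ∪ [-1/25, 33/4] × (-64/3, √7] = [-1/25, 33/4] × (-64/3, √7]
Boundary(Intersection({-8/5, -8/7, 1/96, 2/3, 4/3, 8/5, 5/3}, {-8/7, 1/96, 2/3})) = {-8/7, 1/96, 2/3}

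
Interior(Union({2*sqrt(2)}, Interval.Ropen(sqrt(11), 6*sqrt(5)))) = Interval.open(sqrt(11), 6*sqrt(5))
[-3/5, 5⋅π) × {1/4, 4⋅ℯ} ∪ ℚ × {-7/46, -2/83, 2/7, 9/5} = (ℚ × {-7/46, -2/83, 2/7, 9/5}) ∪ ([-3/5, 5⋅π) × {1/4, 4⋅ℯ})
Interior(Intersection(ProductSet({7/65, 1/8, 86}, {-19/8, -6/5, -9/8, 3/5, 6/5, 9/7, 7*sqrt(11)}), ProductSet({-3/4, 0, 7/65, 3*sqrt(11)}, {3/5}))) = EmptySet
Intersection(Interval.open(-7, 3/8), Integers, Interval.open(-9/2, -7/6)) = Range(-4, -1, 1)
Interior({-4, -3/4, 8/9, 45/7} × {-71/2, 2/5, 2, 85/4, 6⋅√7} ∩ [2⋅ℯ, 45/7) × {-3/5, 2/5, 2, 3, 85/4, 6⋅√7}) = ∅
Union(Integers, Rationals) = Rationals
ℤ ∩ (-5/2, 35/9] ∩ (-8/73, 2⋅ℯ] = {0, 1, 2, 3}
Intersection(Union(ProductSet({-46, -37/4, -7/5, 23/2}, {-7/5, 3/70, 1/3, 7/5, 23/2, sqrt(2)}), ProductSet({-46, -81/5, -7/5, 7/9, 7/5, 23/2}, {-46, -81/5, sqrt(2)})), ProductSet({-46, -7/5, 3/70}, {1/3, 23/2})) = ProductSet({-46, -7/5}, {1/3, 23/2})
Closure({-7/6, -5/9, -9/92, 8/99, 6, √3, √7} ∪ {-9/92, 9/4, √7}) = {-7/6, -5/9, -9/92, 8/99, 9/4, 6, √3, √7}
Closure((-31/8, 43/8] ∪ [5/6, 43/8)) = [-31/8, 43/8]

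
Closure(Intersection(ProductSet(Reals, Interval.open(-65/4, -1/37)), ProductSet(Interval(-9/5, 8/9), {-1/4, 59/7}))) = ProductSet(Interval(-9/5, 8/9), {-1/4})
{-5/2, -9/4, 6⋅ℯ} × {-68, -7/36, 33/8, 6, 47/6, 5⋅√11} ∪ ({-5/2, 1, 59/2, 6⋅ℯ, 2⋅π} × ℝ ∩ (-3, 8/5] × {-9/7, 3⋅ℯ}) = ({-5/2, 1} × {-9/7, 3⋅ℯ}) ∪ ({-5/2, -9/4, 6⋅ℯ} × {-68, -7/36, 33/8, 6, 47/6, 5⋅√11})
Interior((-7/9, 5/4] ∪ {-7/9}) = (-7/9, 5/4)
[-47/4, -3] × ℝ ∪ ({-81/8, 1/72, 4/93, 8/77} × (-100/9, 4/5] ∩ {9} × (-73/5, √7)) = [-47/4, -3] × ℝ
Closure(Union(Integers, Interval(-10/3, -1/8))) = Union(Integers, Interval(-10/3, -1/8))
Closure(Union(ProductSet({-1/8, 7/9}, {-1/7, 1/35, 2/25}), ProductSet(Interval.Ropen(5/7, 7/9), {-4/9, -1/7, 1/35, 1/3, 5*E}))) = Union(ProductSet({-1/8, 7/9}, {-1/7, 1/35, 2/25}), ProductSet(Interval(5/7, 7/9), {-4/9, -1/7, 1/35, 1/3, 5*E}))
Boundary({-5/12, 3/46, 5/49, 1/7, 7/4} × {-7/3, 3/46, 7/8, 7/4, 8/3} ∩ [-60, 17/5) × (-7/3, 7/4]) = {-5/12, 3/46, 5/49, 1/7, 7/4} × {3/46, 7/8, 7/4}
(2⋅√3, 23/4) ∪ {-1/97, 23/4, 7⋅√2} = {-1/97, 7⋅√2} ∪ (2⋅√3, 23/4]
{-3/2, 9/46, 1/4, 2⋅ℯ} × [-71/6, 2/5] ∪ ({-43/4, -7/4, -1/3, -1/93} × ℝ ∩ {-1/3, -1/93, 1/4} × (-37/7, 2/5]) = ({-1/3, -1/93} × (-37/7, 2/5]) ∪ ({-3/2, 9/46, 1/4, 2⋅ℯ} × [-71/6, 2/5])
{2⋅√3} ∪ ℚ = ℚ ∪ {2⋅√3}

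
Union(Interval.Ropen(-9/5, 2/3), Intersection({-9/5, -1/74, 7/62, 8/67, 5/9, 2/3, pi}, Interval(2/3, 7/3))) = Interval(-9/5, 2/3)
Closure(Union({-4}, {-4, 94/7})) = {-4, 94/7}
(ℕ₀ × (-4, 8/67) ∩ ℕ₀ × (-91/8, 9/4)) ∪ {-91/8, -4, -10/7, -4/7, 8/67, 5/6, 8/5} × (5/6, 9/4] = (ℕ₀ × (-4, 8/67)) ∪ ({-91/8, -4, -10/7, -4/7, 8/67, 5/6, 8/5} × (5/6, 9/4])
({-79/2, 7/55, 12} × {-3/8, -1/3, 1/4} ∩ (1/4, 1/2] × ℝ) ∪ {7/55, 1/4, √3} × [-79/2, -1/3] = {7/55, 1/4, √3} × [-79/2, -1/3]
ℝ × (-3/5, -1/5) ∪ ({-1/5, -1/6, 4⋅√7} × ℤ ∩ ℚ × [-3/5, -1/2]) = ℝ × (-3/5, -1/5)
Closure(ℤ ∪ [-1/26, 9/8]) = ℤ ∪ [-1/26, 9/8]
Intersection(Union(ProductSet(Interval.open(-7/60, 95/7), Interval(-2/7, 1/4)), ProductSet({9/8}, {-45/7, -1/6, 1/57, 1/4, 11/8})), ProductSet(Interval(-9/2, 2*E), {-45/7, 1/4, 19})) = Union(ProductSet({9/8}, {-45/7, 1/4}), ProductSet(Interval.Lopen(-7/60, 2*E), {1/4}))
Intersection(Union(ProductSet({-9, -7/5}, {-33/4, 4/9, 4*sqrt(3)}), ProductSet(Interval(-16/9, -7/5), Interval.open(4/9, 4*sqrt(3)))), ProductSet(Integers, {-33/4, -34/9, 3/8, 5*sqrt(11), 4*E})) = ProductSet({-9}, {-33/4})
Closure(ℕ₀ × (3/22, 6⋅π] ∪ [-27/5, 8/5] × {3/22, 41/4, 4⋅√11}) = (ℕ₀ × [3/22, 6⋅π]) ∪ ([-27/5, 8/5] × {3/22, 41/4, 4⋅√11})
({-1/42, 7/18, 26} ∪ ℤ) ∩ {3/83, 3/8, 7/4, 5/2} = ∅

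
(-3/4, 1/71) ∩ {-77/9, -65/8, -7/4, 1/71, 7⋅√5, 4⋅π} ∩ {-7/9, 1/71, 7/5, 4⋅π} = ∅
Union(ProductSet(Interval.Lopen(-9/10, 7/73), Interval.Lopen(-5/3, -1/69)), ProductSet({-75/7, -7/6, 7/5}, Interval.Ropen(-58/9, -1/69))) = Union(ProductSet({-75/7, -7/6, 7/5}, Interval.Ropen(-58/9, -1/69)), ProductSet(Interval.Lopen(-9/10, 7/73), Interval.Lopen(-5/3, -1/69)))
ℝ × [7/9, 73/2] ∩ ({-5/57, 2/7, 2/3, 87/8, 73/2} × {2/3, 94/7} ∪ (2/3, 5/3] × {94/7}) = ({-5/57, 2/7, 87/8, 73/2} ∪ [2/3, 5/3]) × {94/7}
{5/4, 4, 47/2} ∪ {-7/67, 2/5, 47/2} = {-7/67, 2/5, 5/4, 4, 47/2}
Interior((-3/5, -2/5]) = (-3/5, -2/5)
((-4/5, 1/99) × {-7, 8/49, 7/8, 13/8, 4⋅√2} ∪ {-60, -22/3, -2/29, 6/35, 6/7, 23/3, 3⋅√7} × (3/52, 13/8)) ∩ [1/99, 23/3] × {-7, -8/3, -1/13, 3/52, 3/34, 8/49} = {6/35, 6/7, 23/3} × {3/34, 8/49}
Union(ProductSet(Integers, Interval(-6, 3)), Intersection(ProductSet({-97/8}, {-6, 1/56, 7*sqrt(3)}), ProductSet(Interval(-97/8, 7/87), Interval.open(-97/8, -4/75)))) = Union(ProductSet({-97/8}, {-6}), ProductSet(Integers, Interval(-6, 3)))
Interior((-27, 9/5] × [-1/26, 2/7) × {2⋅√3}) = ∅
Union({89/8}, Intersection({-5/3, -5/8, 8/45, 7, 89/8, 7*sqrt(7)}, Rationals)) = {-5/3, -5/8, 8/45, 7, 89/8}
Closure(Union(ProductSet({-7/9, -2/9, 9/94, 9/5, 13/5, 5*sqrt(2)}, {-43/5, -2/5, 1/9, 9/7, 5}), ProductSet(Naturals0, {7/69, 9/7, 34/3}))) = Union(ProductSet({-7/9, -2/9, 9/94, 9/5, 13/5, 5*sqrt(2)}, {-43/5, -2/5, 1/9, 9/7, 5}), ProductSet(Naturals0, {7/69, 9/7, 34/3}))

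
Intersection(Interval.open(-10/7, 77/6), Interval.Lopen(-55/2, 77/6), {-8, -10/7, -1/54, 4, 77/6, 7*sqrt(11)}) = {-1/54, 4}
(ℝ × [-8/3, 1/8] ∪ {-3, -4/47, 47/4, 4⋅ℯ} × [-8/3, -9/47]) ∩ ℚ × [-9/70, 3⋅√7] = ℚ × [-9/70, 1/8]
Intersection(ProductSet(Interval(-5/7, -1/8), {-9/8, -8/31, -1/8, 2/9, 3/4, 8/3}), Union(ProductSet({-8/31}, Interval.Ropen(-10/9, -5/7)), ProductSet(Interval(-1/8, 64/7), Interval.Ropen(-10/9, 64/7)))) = ProductSet({-1/8}, {-8/31, -1/8, 2/9, 3/4, 8/3})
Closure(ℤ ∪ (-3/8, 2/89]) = ℤ ∪ [-3/8, 2/89]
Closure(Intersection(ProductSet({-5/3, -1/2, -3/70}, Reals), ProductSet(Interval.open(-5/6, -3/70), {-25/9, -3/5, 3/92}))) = ProductSet({-1/2}, {-25/9, -3/5, 3/92})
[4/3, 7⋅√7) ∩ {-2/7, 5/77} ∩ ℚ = ∅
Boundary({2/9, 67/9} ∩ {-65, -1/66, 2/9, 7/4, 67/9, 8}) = {2/9, 67/9}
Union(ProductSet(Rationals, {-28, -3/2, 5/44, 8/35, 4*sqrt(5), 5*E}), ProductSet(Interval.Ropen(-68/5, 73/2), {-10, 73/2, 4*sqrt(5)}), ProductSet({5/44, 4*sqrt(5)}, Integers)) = Union(ProductSet({5/44, 4*sqrt(5)}, Integers), ProductSet(Interval.Ropen(-68/5, 73/2), {-10, 73/2, 4*sqrt(5)}), ProductSet(Rationals, {-28, -3/2, 5/44, 8/35, 4*sqrt(5), 5*E}))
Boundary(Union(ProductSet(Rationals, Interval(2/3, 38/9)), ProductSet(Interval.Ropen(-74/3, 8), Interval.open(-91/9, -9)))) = Union(ProductSet({-74/3, 8}, Interval(-91/9, -9)), ProductSet(Interval(-74/3, 8), {-91/9, -9}), ProductSet(Reals, Interval(2/3, 38/9)))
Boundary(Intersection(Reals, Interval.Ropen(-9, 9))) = {-9, 9}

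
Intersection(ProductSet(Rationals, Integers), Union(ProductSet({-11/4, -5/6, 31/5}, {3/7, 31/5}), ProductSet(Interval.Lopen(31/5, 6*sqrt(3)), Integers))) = ProductSet(Intersection(Interval.Lopen(31/5, 6*sqrt(3)), Rationals), Integers)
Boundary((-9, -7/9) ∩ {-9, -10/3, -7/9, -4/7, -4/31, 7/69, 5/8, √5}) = {-10/3}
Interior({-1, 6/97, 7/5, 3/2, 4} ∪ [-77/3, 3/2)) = (-77/3, 3/2)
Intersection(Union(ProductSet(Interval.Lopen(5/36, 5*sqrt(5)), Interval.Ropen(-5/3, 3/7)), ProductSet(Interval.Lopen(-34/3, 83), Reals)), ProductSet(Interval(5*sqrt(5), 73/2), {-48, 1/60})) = ProductSet(Interval(5*sqrt(5), 73/2), {-48, 1/60})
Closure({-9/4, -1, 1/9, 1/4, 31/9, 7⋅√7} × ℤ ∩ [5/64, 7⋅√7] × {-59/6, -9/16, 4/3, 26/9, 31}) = {1/9, 1/4, 31/9, 7⋅√7} × {31}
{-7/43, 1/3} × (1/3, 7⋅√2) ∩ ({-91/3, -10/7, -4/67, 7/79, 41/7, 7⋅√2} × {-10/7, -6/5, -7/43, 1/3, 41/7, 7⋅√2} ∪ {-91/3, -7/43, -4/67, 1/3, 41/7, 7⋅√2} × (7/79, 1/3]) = ∅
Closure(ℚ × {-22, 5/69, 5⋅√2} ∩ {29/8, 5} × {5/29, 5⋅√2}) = {29/8, 5} × {5⋅√2}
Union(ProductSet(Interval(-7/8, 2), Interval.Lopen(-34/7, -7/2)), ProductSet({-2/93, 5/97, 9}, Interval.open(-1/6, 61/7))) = Union(ProductSet({-2/93, 5/97, 9}, Interval.open(-1/6, 61/7)), ProductSet(Interval(-7/8, 2), Interval.Lopen(-34/7, -7/2)))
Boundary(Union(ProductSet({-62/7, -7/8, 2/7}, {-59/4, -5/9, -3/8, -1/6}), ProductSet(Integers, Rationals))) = Union(ProductSet({-62/7, -7/8, 2/7}, {-59/4, -5/9, -3/8, -1/6}), ProductSet(Integers, Reals))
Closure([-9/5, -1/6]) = [-9/5, -1/6]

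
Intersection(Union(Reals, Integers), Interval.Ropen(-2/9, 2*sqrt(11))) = Interval.Ropen(-2/9, 2*sqrt(11))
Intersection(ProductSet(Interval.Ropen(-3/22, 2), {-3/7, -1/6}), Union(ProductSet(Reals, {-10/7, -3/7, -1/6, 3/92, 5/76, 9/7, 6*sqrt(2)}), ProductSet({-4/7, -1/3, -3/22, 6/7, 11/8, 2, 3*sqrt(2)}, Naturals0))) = ProductSet(Interval.Ropen(-3/22, 2), {-3/7, -1/6})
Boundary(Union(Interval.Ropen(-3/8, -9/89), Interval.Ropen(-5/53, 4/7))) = {-3/8, -9/89, -5/53, 4/7}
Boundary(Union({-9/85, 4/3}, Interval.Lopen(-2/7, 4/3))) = {-2/7, 4/3}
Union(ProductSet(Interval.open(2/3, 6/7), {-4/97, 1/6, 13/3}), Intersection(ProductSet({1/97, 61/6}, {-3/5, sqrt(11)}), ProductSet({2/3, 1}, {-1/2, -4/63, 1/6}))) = ProductSet(Interval.open(2/3, 6/7), {-4/97, 1/6, 13/3})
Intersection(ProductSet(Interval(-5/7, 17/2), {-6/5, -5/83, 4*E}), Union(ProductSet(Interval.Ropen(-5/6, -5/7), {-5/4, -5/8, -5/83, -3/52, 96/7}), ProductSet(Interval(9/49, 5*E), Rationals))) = ProductSet(Interval(9/49, 17/2), {-6/5, -5/83})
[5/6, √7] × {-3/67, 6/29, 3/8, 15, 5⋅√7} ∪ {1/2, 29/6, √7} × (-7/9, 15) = ({1/2, 29/6, √7} × (-7/9, 15)) ∪ ([5/6, √7] × {-3/67, 6/29, 3/8, 15, 5⋅√7})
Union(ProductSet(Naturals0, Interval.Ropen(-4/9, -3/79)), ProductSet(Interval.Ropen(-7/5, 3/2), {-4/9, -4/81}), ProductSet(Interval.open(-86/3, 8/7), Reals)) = Union(ProductSet(Interval.open(-86/3, 8/7), Reals), ProductSet(Interval.Ropen(-7/5, 3/2), {-4/9, -4/81}), ProductSet(Naturals0, Interval.Ropen(-4/9, -3/79)))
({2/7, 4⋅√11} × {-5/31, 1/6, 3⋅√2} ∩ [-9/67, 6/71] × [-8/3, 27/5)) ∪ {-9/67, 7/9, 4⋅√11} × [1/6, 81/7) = {-9/67, 7/9, 4⋅√11} × [1/6, 81/7)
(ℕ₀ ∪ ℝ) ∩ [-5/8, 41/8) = [-5/8, 41/8)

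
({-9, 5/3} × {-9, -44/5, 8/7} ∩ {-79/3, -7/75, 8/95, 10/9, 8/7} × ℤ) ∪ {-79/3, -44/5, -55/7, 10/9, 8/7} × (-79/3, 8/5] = {-79/3, -44/5, -55/7, 10/9, 8/7} × (-79/3, 8/5]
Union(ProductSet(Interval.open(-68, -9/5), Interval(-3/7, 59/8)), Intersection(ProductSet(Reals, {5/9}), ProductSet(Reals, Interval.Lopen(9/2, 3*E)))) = ProductSet(Interval.open(-68, -9/5), Interval(-3/7, 59/8))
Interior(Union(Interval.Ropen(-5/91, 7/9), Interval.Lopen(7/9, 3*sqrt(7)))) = Union(Interval.open(-5/91, 7/9), Interval.open(7/9, 3*sqrt(7)))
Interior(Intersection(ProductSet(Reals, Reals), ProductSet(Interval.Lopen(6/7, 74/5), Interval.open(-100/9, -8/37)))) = ProductSet(Interval.open(6/7, 74/5), Interval.open(-100/9, -8/37))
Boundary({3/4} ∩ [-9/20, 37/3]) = {3/4}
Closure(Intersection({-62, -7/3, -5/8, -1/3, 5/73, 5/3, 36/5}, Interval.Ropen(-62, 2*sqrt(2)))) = {-62, -7/3, -5/8, -1/3, 5/73, 5/3}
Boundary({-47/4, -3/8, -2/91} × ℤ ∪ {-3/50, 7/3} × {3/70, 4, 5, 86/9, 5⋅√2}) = ({-47/4, -3/8, -2/91} × ℤ) ∪ ({-3/50, 7/3} × {3/70, 4, 5, 86/9, 5⋅√2})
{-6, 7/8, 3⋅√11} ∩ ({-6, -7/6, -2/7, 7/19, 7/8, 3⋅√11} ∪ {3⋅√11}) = {-6, 7/8, 3⋅√11}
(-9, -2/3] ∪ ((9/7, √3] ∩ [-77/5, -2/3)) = (-9, -2/3]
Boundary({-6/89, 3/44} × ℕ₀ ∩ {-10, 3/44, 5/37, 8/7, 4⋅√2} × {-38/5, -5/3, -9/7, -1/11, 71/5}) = ∅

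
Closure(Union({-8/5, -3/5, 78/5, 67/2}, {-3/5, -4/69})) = {-8/5, -3/5, -4/69, 78/5, 67/2}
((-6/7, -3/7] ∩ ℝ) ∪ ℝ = (-∞, ∞)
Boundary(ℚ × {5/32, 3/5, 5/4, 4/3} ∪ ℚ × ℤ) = ℝ × (ℤ ∪ {5/32, 3/5, 5/4, 4/3})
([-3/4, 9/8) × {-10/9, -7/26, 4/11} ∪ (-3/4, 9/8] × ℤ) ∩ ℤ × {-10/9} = {0, 1} × {-10/9}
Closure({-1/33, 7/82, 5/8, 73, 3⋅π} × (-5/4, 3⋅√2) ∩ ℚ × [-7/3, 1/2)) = {-1/33, 7/82, 5/8, 73} × [-5/4, 1/2]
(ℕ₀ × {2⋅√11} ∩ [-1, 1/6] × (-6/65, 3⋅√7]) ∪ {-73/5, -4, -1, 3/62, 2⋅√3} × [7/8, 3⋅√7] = ({0} × {2⋅√11}) ∪ ({-73/5, -4, -1, 3/62, 2⋅√3} × [7/8, 3⋅√7])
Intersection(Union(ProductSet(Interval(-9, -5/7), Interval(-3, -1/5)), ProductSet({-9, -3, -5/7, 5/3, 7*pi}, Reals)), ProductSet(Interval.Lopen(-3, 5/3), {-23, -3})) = Union(ProductSet({-5/7, 5/3}, {-23, -3}), ProductSet(Interval.Lopen(-3, -5/7), {-3}))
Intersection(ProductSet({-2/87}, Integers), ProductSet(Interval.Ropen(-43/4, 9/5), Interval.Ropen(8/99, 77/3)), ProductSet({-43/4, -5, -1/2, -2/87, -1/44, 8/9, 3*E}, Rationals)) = ProductSet({-2/87}, Range(1, 26, 1))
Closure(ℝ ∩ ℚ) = ℝ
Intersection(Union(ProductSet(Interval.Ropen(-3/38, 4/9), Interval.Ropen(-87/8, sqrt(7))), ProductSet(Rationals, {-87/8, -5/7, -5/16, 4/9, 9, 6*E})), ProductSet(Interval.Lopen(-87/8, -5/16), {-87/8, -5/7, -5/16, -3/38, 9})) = ProductSet(Intersection(Interval.Lopen(-87/8, -5/16), Rationals), {-87/8, -5/7, -5/16, 9})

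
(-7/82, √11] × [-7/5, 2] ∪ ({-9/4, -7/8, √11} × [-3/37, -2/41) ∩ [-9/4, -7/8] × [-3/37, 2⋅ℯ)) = ({-9/4, -7/8} × [-3/37, -2/41)) ∪ ((-7/82, √11] × [-7/5, 2])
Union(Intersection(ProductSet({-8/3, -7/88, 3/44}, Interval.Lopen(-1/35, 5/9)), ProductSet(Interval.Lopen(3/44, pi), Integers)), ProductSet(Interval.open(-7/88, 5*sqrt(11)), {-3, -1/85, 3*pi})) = ProductSet(Interval.open(-7/88, 5*sqrt(11)), {-3, -1/85, 3*pi})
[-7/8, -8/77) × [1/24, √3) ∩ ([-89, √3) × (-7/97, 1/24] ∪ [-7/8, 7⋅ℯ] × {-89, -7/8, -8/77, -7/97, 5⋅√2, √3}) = [-7/8, -8/77) × {1/24}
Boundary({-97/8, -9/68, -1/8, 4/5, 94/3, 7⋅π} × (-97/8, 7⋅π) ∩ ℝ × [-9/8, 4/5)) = {-97/8, -9/68, -1/8, 4/5, 94/3, 7⋅π} × [-9/8, 4/5]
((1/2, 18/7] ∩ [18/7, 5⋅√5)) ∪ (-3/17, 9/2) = (-3/17, 9/2)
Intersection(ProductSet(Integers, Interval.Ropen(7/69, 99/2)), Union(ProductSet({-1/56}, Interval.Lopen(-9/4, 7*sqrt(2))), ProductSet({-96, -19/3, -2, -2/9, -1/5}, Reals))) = ProductSet({-96, -2}, Interval.Ropen(7/69, 99/2))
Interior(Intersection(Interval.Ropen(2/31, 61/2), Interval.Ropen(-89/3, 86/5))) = Interval.open(2/31, 86/5)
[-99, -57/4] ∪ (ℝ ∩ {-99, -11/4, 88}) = [-99, -57/4] ∪ {-11/4, 88}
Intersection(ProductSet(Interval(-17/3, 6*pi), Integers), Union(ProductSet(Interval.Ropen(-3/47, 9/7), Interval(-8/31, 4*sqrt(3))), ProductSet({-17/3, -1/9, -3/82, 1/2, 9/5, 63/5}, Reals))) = Union(ProductSet({-17/3, -1/9, -3/82, 1/2, 9/5, 63/5}, Integers), ProductSet(Interval.Ropen(-3/47, 9/7), Range(0, 7, 1)))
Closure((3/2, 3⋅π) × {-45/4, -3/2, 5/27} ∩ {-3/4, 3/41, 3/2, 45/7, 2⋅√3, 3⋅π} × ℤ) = ∅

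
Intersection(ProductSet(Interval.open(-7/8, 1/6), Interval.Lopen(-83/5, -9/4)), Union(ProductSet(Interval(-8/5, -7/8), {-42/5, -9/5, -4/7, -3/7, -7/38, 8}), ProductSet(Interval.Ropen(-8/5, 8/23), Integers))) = ProductSet(Interval.open(-7/8, 1/6), Range(-16, -2, 1))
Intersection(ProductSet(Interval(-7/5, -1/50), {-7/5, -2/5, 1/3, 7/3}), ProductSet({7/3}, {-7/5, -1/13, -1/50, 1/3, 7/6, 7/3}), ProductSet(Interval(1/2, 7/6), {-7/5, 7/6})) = EmptySet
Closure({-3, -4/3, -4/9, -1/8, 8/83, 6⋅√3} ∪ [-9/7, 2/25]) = {-3, -4/3, 8/83, 6⋅√3} ∪ [-9/7, 2/25]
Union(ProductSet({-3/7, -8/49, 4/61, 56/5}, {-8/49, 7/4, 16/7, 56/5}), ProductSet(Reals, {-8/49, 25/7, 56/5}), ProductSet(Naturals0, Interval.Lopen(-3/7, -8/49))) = Union(ProductSet({-3/7, -8/49, 4/61, 56/5}, {-8/49, 7/4, 16/7, 56/5}), ProductSet(Naturals0, Interval.Lopen(-3/7, -8/49)), ProductSet(Reals, {-8/49, 25/7, 56/5}))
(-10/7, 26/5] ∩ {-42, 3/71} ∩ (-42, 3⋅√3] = {3/71}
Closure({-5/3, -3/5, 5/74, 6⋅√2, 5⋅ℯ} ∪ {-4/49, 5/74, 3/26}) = {-5/3, -3/5, -4/49, 5/74, 3/26, 6⋅√2, 5⋅ℯ}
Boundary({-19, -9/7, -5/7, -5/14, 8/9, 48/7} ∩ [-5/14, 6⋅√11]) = {-5/14, 8/9, 48/7}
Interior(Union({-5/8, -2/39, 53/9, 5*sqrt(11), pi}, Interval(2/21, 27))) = Interval.open(2/21, 27)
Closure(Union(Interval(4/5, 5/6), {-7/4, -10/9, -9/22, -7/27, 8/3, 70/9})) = Union({-7/4, -10/9, -9/22, -7/27, 8/3, 70/9}, Interval(4/5, 5/6))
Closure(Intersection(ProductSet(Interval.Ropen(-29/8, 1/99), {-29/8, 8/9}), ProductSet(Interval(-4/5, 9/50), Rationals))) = ProductSet(Interval(-4/5, 1/99), {-29/8, 8/9})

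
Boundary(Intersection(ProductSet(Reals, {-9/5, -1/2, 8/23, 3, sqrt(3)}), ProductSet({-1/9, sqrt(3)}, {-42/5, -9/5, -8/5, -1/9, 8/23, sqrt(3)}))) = ProductSet({-1/9, sqrt(3)}, {-9/5, 8/23, sqrt(3)})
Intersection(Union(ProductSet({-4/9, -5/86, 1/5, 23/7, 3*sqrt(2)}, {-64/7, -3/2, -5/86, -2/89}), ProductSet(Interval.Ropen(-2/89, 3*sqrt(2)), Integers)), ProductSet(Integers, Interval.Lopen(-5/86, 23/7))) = ProductSet(Range(0, 5, 1), Range(0, 4, 1))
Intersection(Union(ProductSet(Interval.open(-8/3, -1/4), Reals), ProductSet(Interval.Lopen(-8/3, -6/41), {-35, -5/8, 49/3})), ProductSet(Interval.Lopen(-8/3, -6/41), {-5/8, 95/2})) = Union(ProductSet(Interval.open(-8/3, -1/4), {-5/8, 95/2}), ProductSet(Interval.Lopen(-8/3, -6/41), {-5/8}))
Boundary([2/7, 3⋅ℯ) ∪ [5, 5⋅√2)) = {2/7, 3⋅ℯ}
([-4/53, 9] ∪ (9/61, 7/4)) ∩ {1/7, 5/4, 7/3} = {1/7, 5/4, 7/3}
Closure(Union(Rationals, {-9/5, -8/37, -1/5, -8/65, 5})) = Reals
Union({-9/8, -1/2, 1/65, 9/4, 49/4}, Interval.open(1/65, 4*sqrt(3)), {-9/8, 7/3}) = Union({-9/8, -1/2, 49/4}, Interval.Ropen(1/65, 4*sqrt(3)))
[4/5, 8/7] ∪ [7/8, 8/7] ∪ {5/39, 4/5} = {5/39} ∪ [4/5, 8/7]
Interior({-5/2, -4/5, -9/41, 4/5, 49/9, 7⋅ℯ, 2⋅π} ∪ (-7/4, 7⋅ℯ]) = (-7/4, 7⋅ℯ)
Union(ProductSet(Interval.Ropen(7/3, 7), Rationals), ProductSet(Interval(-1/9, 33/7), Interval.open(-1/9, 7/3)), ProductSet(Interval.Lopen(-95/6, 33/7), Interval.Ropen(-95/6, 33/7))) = Union(ProductSet(Interval.Lopen(-95/6, 33/7), Interval.Ropen(-95/6, 33/7)), ProductSet(Interval.Ropen(7/3, 7), Rationals))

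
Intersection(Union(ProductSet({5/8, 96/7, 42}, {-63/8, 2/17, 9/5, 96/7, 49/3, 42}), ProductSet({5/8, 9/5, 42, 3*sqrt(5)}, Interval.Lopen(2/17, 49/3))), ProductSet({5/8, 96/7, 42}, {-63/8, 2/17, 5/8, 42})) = Union(ProductSet({5/8, 42}, {5/8}), ProductSet({5/8, 96/7, 42}, {-63/8, 2/17, 42}))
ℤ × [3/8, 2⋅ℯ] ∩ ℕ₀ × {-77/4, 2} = ℕ₀ × {2}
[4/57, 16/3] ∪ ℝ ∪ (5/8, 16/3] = (-∞, ∞)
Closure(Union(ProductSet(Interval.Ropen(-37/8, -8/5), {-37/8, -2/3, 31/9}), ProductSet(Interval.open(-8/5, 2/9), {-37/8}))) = Union(ProductSet(Interval(-37/8, -8/5), {-37/8, -2/3, 31/9}), ProductSet(Interval(-8/5, 2/9), {-37/8}))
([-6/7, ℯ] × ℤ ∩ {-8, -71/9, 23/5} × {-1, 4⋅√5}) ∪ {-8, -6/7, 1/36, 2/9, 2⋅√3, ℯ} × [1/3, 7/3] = {-8, -6/7, 1/36, 2/9, 2⋅√3, ℯ} × [1/3, 7/3]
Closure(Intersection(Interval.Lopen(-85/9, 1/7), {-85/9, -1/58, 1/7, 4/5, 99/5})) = {-1/58, 1/7}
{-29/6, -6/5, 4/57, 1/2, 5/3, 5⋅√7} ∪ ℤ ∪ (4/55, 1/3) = ℤ ∪ {-29/6, -6/5, 4/57, 1/2, 5/3, 5⋅√7} ∪ (4/55, 1/3)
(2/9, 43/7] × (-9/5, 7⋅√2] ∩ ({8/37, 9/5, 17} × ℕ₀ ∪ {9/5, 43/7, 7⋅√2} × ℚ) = {9/5, 43/7} × (ℚ ∩ (-9/5, 7⋅√2])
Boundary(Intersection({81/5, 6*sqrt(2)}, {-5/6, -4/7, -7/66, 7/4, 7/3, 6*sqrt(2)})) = {6*sqrt(2)}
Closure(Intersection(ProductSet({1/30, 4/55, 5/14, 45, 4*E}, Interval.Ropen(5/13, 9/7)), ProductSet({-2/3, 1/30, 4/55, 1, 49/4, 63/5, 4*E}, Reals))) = ProductSet({1/30, 4/55, 4*E}, Interval(5/13, 9/7))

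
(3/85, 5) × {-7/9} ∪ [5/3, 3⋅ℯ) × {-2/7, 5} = ((3/85, 5) × {-7/9}) ∪ ([5/3, 3⋅ℯ) × {-2/7, 5})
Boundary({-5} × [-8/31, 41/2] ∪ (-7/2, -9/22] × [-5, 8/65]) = ({-5} × [-8/31, 41/2]) ∪ ({-7/2, -9/22} × [-5, 8/65]) ∪ ([-7/2, -9/22] × {-5, 8/65})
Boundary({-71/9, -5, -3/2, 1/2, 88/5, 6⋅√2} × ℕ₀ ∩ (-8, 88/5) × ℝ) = {-71/9, -5, -3/2, 1/2, 6⋅√2} × ℕ₀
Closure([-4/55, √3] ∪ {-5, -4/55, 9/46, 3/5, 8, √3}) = {-5, 8} ∪ [-4/55, √3]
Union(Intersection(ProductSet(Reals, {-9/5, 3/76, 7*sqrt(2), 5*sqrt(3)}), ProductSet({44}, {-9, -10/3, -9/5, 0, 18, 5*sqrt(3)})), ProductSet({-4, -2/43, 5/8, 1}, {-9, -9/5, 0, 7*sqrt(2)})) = Union(ProductSet({44}, {-9/5, 5*sqrt(3)}), ProductSet({-4, -2/43, 5/8, 1}, {-9, -9/5, 0, 7*sqrt(2)}))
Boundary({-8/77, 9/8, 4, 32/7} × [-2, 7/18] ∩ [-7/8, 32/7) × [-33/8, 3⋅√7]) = {-8/77, 9/8, 4} × [-2, 7/18]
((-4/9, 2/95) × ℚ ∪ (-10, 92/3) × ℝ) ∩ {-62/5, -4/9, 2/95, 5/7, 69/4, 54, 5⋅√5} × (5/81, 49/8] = {-4/9, 2/95, 5/7, 69/4, 5⋅√5} × (5/81, 49/8]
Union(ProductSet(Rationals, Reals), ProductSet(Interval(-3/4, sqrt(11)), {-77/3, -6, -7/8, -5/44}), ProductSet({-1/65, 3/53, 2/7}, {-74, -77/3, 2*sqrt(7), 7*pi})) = Union(ProductSet(Interval(-3/4, sqrt(11)), {-77/3, -6, -7/8, -5/44}), ProductSet(Rationals, Reals))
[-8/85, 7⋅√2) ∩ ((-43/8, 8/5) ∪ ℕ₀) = [-8/85, 8/5) ∪ {0, 1, …, 9}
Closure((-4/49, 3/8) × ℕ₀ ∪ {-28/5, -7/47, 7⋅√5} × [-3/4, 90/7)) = ([-4/49, 3/8] × ℕ₀) ∪ ({-28/5, -7/47, 7⋅√5} × [-3/4, 90/7])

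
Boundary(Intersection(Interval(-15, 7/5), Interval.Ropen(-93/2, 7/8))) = {-15, 7/8}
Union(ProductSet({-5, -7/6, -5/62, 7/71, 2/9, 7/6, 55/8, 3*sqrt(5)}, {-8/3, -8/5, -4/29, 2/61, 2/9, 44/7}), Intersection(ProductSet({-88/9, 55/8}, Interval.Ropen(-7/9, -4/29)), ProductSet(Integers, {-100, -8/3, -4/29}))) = ProductSet({-5, -7/6, -5/62, 7/71, 2/9, 7/6, 55/8, 3*sqrt(5)}, {-8/3, -8/5, -4/29, 2/61, 2/9, 44/7})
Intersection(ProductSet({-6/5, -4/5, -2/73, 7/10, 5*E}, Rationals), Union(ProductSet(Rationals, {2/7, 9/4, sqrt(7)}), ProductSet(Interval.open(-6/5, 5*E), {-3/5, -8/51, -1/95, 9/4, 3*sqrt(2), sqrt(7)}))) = Union(ProductSet({-4/5, -2/73, 7/10}, {-3/5, -8/51, -1/95, 9/4}), ProductSet({-6/5, -4/5, -2/73, 7/10}, {2/7, 9/4}))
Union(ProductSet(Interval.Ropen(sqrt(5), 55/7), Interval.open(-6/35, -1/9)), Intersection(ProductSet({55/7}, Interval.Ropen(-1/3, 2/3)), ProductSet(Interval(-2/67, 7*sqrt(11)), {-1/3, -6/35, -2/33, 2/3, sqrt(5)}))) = Union(ProductSet({55/7}, {-1/3, -6/35, -2/33}), ProductSet(Interval.Ropen(sqrt(5), 55/7), Interval.open(-6/35, -1/9)))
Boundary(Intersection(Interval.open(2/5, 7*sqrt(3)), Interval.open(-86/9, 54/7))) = {2/5, 54/7}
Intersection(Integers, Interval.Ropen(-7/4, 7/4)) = Range(-1, 2, 1)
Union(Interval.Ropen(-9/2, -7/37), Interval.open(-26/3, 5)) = Interval.open(-26/3, 5)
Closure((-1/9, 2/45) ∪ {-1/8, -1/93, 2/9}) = {-1/8, 2/9} ∪ [-1/9, 2/45]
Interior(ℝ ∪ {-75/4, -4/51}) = ℝ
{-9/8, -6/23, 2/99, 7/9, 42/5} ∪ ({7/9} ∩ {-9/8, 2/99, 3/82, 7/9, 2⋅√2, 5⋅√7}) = {-9/8, -6/23, 2/99, 7/9, 42/5}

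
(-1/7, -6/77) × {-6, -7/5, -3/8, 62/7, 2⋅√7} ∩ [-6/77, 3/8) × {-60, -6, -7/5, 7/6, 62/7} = ∅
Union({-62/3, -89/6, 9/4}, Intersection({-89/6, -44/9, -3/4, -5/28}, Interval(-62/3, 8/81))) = {-62/3, -89/6, -44/9, -3/4, -5/28, 9/4}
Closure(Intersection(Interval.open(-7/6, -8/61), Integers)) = Range(-1, 0, 1)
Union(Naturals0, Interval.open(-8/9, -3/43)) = Union(Interval.open(-8/9, -3/43), Naturals0)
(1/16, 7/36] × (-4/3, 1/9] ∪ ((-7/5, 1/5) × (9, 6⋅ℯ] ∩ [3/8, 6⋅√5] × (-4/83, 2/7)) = (1/16, 7/36] × (-4/3, 1/9]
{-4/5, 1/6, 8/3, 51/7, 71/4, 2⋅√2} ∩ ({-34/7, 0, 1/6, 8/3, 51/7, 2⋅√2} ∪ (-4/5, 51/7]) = {1/6, 8/3, 51/7, 2⋅√2}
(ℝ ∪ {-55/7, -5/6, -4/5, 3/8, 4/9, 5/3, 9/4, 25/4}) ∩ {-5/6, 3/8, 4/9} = {-5/6, 3/8, 4/9}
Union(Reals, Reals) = Reals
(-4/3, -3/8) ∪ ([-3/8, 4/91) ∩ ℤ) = (-4/3, -3/8) ∪ {0}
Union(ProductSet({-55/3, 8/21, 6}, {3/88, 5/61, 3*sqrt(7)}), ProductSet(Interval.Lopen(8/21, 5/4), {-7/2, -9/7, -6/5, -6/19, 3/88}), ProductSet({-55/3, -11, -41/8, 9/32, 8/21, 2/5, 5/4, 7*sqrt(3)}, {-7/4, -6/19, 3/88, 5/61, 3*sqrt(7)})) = Union(ProductSet({-55/3, 8/21, 6}, {3/88, 5/61, 3*sqrt(7)}), ProductSet({-55/3, -11, -41/8, 9/32, 8/21, 2/5, 5/4, 7*sqrt(3)}, {-7/4, -6/19, 3/88, 5/61, 3*sqrt(7)}), ProductSet(Interval.Lopen(8/21, 5/4), {-7/2, -9/7, -6/5, -6/19, 3/88}))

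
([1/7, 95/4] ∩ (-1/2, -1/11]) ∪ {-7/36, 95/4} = {-7/36, 95/4}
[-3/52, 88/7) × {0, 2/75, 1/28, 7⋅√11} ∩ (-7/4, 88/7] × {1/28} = [-3/52, 88/7) × {1/28}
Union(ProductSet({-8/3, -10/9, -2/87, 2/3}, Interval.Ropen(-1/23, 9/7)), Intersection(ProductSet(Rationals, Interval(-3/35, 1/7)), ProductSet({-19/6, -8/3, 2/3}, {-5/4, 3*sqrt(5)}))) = ProductSet({-8/3, -10/9, -2/87, 2/3}, Interval.Ropen(-1/23, 9/7))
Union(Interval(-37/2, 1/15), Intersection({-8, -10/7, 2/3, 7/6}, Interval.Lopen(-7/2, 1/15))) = Interval(-37/2, 1/15)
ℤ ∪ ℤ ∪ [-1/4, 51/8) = ℤ ∪ [-1/4, 51/8)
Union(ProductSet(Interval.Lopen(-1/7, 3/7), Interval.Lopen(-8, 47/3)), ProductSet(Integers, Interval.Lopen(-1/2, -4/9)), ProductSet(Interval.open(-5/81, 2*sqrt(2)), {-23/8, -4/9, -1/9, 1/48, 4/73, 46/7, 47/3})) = Union(ProductSet(Integers, Interval.Lopen(-1/2, -4/9)), ProductSet(Interval.Lopen(-1/7, 3/7), Interval.Lopen(-8, 47/3)), ProductSet(Interval.open(-5/81, 2*sqrt(2)), {-23/8, -4/9, -1/9, 1/48, 4/73, 46/7, 47/3}))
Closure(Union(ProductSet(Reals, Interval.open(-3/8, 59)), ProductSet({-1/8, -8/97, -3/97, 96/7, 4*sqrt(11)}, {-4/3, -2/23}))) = Union(ProductSet({-1/8, -8/97, -3/97, 96/7, 4*sqrt(11)}, {-4/3, -2/23}), ProductSet(Reals, Interval(-3/8, 59)))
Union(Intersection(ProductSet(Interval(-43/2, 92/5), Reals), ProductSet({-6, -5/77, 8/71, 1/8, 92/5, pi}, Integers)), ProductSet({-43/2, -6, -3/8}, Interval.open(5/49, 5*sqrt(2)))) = Union(ProductSet({-43/2, -6, -3/8}, Interval.open(5/49, 5*sqrt(2))), ProductSet({-6, -5/77, 8/71, 1/8, 92/5, pi}, Integers))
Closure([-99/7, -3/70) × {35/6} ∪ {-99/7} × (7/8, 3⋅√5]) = ([-99/7, -3/70] × {35/6}) ∪ ({-99/7} × [7/8, 3⋅√5])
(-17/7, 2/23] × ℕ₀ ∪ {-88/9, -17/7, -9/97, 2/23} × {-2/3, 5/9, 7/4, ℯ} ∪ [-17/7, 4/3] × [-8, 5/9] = ((-17/7, 2/23] × ℕ₀) ∪ ({-88/9, -17/7, -9/97, 2/23} × {-2/3, 5/9, 7/4, ℯ}) ∪ ([-17/7, 4/3] × [-8, 5/9])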